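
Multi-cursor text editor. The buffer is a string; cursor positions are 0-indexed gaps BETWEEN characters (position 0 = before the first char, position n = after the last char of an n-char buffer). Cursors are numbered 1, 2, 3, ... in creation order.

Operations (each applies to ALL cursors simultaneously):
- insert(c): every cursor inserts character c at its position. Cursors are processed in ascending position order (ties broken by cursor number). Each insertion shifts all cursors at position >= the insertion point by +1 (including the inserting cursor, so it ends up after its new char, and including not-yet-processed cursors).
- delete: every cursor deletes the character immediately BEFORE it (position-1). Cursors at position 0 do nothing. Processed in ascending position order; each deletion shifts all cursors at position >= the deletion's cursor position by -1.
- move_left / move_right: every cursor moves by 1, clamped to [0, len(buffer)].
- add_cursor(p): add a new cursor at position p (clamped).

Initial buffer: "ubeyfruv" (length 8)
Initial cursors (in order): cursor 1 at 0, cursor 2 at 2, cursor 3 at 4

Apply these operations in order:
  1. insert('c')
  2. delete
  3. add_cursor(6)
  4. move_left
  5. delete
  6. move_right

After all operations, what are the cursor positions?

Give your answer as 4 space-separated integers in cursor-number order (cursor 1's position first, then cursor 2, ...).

After op 1 (insert('c')): buffer="cubceycfruv" (len 11), cursors c1@1 c2@4 c3@7, authorship 1..2..3....
After op 2 (delete): buffer="ubeyfruv" (len 8), cursors c1@0 c2@2 c3@4, authorship ........
After op 3 (add_cursor(6)): buffer="ubeyfruv" (len 8), cursors c1@0 c2@2 c3@4 c4@6, authorship ........
After op 4 (move_left): buffer="ubeyfruv" (len 8), cursors c1@0 c2@1 c3@3 c4@5, authorship ........
After op 5 (delete): buffer="byruv" (len 5), cursors c1@0 c2@0 c3@1 c4@2, authorship .....
After op 6 (move_right): buffer="byruv" (len 5), cursors c1@1 c2@1 c3@2 c4@3, authorship .....

Answer: 1 1 2 3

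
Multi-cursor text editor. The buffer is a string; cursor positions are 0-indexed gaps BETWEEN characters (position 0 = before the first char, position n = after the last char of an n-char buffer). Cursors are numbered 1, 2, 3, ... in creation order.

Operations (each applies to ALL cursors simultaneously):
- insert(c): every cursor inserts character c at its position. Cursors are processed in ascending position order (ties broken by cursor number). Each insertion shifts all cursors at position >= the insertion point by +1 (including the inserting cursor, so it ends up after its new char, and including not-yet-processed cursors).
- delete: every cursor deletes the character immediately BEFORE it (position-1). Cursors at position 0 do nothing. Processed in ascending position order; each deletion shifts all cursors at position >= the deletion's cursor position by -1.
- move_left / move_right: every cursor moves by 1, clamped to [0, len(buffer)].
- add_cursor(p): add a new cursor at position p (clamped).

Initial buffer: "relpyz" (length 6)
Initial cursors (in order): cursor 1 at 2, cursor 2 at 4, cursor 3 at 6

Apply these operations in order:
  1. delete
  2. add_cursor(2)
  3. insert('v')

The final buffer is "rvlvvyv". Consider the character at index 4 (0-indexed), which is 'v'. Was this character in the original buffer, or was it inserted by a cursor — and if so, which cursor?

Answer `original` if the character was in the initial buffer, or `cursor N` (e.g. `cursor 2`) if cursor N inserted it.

Answer: cursor 4

Derivation:
After op 1 (delete): buffer="rly" (len 3), cursors c1@1 c2@2 c3@3, authorship ...
After op 2 (add_cursor(2)): buffer="rly" (len 3), cursors c1@1 c2@2 c4@2 c3@3, authorship ...
After op 3 (insert('v')): buffer="rvlvvyv" (len 7), cursors c1@2 c2@5 c4@5 c3@7, authorship .1.24.3
Authorship (.=original, N=cursor N): . 1 . 2 4 . 3
Index 4: author = 4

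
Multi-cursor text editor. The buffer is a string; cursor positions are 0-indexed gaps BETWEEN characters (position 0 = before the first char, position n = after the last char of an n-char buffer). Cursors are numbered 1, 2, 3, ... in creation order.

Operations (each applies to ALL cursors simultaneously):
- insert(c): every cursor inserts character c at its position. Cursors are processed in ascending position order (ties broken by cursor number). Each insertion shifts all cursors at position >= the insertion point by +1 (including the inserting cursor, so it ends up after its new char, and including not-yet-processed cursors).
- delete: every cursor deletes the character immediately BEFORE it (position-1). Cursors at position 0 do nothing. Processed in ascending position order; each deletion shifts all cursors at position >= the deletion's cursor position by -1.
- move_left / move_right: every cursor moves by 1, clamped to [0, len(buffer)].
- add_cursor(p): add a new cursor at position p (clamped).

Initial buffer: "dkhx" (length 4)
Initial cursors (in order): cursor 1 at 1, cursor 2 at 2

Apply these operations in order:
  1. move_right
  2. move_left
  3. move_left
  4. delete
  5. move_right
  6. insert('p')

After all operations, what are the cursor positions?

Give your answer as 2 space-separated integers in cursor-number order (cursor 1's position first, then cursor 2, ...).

Answer: 3 3

Derivation:
After op 1 (move_right): buffer="dkhx" (len 4), cursors c1@2 c2@3, authorship ....
After op 2 (move_left): buffer="dkhx" (len 4), cursors c1@1 c2@2, authorship ....
After op 3 (move_left): buffer="dkhx" (len 4), cursors c1@0 c2@1, authorship ....
After op 4 (delete): buffer="khx" (len 3), cursors c1@0 c2@0, authorship ...
After op 5 (move_right): buffer="khx" (len 3), cursors c1@1 c2@1, authorship ...
After op 6 (insert('p')): buffer="kpphx" (len 5), cursors c1@3 c2@3, authorship .12..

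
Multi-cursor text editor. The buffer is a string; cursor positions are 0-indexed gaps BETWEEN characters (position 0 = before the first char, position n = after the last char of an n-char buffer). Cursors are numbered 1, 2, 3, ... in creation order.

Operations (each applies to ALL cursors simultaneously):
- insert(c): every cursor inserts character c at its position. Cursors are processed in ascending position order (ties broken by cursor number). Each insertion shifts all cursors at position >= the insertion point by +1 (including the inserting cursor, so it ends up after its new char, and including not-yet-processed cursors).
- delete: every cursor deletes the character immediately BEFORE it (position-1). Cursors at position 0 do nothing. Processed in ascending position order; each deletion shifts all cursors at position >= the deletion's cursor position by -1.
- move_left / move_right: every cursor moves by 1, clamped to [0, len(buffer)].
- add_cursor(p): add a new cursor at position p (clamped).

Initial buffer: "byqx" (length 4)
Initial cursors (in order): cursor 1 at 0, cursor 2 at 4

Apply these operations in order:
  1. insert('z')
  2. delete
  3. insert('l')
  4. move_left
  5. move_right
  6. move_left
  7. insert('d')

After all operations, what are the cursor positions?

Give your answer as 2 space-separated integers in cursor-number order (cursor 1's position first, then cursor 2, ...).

After op 1 (insert('z')): buffer="zbyqxz" (len 6), cursors c1@1 c2@6, authorship 1....2
After op 2 (delete): buffer="byqx" (len 4), cursors c1@0 c2@4, authorship ....
After op 3 (insert('l')): buffer="lbyqxl" (len 6), cursors c1@1 c2@6, authorship 1....2
After op 4 (move_left): buffer="lbyqxl" (len 6), cursors c1@0 c2@5, authorship 1....2
After op 5 (move_right): buffer="lbyqxl" (len 6), cursors c1@1 c2@6, authorship 1....2
After op 6 (move_left): buffer="lbyqxl" (len 6), cursors c1@0 c2@5, authorship 1....2
After op 7 (insert('d')): buffer="dlbyqxdl" (len 8), cursors c1@1 c2@7, authorship 11....22

Answer: 1 7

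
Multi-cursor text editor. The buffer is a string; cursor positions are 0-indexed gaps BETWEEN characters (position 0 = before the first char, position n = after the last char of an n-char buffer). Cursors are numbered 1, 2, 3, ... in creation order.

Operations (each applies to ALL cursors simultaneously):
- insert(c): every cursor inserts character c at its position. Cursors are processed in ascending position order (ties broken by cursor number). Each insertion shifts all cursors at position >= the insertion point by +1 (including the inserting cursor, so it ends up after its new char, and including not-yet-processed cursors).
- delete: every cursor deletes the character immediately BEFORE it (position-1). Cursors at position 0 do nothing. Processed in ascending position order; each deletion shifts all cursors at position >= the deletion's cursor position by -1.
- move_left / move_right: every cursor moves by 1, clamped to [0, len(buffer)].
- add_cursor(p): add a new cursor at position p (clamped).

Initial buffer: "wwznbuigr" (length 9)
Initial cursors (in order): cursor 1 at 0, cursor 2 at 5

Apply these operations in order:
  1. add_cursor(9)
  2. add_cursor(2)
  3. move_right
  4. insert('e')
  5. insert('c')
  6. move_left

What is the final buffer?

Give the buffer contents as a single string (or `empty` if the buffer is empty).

After op 1 (add_cursor(9)): buffer="wwznbuigr" (len 9), cursors c1@0 c2@5 c3@9, authorship .........
After op 2 (add_cursor(2)): buffer="wwznbuigr" (len 9), cursors c1@0 c4@2 c2@5 c3@9, authorship .........
After op 3 (move_right): buffer="wwznbuigr" (len 9), cursors c1@1 c4@3 c2@6 c3@9, authorship .........
After op 4 (insert('e')): buffer="wewzenbueigre" (len 13), cursors c1@2 c4@5 c2@9 c3@13, authorship .1..4...2...3
After op 5 (insert('c')): buffer="wecwzecnbuecigrec" (len 17), cursors c1@3 c4@7 c2@12 c3@17, authorship .11..44...22...33
After op 6 (move_left): buffer="wecwzecnbuecigrec" (len 17), cursors c1@2 c4@6 c2@11 c3@16, authorship .11..44...22...33

Answer: wecwzecnbuecigrec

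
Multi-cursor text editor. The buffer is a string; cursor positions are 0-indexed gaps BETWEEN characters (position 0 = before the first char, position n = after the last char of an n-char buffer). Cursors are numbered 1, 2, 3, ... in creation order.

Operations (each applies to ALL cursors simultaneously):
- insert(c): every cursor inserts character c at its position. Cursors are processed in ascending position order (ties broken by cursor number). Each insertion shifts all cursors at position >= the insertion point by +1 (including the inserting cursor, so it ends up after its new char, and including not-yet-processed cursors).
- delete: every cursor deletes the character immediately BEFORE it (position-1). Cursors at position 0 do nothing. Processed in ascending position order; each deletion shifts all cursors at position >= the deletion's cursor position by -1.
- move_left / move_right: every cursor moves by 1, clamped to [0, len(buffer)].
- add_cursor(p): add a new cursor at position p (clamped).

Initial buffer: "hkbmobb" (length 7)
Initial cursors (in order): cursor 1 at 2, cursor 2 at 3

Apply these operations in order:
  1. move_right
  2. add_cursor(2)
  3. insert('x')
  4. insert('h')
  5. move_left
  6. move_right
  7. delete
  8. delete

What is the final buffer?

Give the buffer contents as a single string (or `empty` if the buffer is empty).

After op 1 (move_right): buffer="hkbmobb" (len 7), cursors c1@3 c2@4, authorship .......
After op 2 (add_cursor(2)): buffer="hkbmobb" (len 7), cursors c3@2 c1@3 c2@4, authorship .......
After op 3 (insert('x')): buffer="hkxbxmxobb" (len 10), cursors c3@3 c1@5 c2@7, authorship ..3.1.2...
After op 4 (insert('h')): buffer="hkxhbxhmxhobb" (len 13), cursors c3@4 c1@7 c2@10, authorship ..33.11.22...
After op 5 (move_left): buffer="hkxhbxhmxhobb" (len 13), cursors c3@3 c1@6 c2@9, authorship ..33.11.22...
After op 6 (move_right): buffer="hkxhbxhmxhobb" (len 13), cursors c3@4 c1@7 c2@10, authorship ..33.11.22...
After op 7 (delete): buffer="hkxbxmxobb" (len 10), cursors c3@3 c1@5 c2@7, authorship ..3.1.2...
After op 8 (delete): buffer="hkbmobb" (len 7), cursors c3@2 c1@3 c2@4, authorship .......

Answer: hkbmobb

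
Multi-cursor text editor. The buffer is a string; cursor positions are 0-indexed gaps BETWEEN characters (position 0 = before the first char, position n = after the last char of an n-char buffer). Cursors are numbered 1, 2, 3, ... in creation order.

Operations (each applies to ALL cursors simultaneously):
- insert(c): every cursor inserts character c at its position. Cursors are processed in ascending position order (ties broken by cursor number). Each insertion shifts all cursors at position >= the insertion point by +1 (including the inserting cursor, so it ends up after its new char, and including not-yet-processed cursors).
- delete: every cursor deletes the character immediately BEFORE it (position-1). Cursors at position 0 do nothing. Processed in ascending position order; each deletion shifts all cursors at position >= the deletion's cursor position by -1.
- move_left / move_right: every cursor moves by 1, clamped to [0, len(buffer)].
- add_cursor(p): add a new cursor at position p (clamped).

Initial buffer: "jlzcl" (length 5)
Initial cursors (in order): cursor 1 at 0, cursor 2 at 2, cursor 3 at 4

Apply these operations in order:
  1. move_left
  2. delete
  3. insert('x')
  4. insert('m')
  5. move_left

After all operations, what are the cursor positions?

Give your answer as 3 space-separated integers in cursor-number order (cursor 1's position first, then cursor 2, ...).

Answer: 3 3 6

Derivation:
After op 1 (move_left): buffer="jlzcl" (len 5), cursors c1@0 c2@1 c3@3, authorship .....
After op 2 (delete): buffer="lcl" (len 3), cursors c1@0 c2@0 c3@1, authorship ...
After op 3 (insert('x')): buffer="xxlxcl" (len 6), cursors c1@2 c2@2 c3@4, authorship 12.3..
After op 4 (insert('m')): buffer="xxmmlxmcl" (len 9), cursors c1@4 c2@4 c3@7, authorship 1212.33..
After op 5 (move_left): buffer="xxmmlxmcl" (len 9), cursors c1@3 c2@3 c3@6, authorship 1212.33..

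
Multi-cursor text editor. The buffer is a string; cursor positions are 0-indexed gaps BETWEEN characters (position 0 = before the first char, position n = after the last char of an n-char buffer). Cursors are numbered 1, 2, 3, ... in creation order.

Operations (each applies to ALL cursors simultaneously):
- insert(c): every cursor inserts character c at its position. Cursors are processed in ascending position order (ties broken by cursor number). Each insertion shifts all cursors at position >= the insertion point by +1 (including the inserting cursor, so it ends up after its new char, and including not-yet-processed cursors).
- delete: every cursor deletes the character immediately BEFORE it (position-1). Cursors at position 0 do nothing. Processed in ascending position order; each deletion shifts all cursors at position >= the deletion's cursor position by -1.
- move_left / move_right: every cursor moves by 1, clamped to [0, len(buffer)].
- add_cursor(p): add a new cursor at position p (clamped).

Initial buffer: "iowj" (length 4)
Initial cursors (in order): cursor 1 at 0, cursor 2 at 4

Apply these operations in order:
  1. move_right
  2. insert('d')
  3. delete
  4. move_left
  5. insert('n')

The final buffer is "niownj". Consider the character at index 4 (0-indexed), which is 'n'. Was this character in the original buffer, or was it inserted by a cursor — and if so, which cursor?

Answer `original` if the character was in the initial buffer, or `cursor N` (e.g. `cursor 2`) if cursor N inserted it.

Answer: cursor 2

Derivation:
After op 1 (move_right): buffer="iowj" (len 4), cursors c1@1 c2@4, authorship ....
After op 2 (insert('d')): buffer="idowjd" (len 6), cursors c1@2 c2@6, authorship .1...2
After op 3 (delete): buffer="iowj" (len 4), cursors c1@1 c2@4, authorship ....
After op 4 (move_left): buffer="iowj" (len 4), cursors c1@0 c2@3, authorship ....
After op 5 (insert('n')): buffer="niownj" (len 6), cursors c1@1 c2@5, authorship 1...2.
Authorship (.=original, N=cursor N): 1 . . . 2 .
Index 4: author = 2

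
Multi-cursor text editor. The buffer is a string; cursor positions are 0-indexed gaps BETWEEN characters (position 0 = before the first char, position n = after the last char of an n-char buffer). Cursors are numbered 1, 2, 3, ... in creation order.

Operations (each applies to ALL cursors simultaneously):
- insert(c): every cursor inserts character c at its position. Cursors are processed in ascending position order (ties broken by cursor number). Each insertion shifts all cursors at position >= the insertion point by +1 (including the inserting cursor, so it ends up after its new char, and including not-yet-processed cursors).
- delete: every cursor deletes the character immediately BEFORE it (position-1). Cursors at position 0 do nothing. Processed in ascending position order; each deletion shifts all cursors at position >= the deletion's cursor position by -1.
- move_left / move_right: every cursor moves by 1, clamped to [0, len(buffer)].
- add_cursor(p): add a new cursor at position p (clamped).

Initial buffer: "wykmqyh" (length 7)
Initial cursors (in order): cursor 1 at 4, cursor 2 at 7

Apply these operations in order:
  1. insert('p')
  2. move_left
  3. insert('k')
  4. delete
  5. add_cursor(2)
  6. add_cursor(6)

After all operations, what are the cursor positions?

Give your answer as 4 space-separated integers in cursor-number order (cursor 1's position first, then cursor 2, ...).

After op 1 (insert('p')): buffer="wykmpqyhp" (len 9), cursors c1@5 c2@9, authorship ....1...2
After op 2 (move_left): buffer="wykmpqyhp" (len 9), cursors c1@4 c2@8, authorship ....1...2
After op 3 (insert('k')): buffer="wykmkpqyhkp" (len 11), cursors c1@5 c2@10, authorship ....11...22
After op 4 (delete): buffer="wykmpqyhp" (len 9), cursors c1@4 c2@8, authorship ....1...2
After op 5 (add_cursor(2)): buffer="wykmpqyhp" (len 9), cursors c3@2 c1@4 c2@8, authorship ....1...2
After op 6 (add_cursor(6)): buffer="wykmpqyhp" (len 9), cursors c3@2 c1@4 c4@6 c2@8, authorship ....1...2

Answer: 4 8 2 6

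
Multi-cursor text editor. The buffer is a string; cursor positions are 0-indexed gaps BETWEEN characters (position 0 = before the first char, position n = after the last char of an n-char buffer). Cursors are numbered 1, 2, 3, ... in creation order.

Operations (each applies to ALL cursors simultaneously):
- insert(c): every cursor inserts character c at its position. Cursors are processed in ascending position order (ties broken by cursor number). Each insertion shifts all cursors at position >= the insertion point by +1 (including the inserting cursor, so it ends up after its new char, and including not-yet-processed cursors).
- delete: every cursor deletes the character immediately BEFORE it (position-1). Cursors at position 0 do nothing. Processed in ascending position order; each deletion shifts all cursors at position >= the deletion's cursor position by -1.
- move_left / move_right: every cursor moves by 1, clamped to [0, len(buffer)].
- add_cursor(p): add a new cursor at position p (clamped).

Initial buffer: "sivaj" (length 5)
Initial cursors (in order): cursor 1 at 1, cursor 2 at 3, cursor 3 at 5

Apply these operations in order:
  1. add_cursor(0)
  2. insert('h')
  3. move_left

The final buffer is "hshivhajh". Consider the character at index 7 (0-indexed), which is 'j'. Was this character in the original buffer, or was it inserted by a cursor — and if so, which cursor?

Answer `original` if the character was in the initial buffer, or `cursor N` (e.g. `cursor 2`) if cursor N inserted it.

After op 1 (add_cursor(0)): buffer="sivaj" (len 5), cursors c4@0 c1@1 c2@3 c3@5, authorship .....
After op 2 (insert('h')): buffer="hshivhajh" (len 9), cursors c4@1 c1@3 c2@6 c3@9, authorship 4.1..2..3
After op 3 (move_left): buffer="hshivhajh" (len 9), cursors c4@0 c1@2 c2@5 c3@8, authorship 4.1..2..3
Authorship (.=original, N=cursor N): 4 . 1 . . 2 . . 3
Index 7: author = original

Answer: original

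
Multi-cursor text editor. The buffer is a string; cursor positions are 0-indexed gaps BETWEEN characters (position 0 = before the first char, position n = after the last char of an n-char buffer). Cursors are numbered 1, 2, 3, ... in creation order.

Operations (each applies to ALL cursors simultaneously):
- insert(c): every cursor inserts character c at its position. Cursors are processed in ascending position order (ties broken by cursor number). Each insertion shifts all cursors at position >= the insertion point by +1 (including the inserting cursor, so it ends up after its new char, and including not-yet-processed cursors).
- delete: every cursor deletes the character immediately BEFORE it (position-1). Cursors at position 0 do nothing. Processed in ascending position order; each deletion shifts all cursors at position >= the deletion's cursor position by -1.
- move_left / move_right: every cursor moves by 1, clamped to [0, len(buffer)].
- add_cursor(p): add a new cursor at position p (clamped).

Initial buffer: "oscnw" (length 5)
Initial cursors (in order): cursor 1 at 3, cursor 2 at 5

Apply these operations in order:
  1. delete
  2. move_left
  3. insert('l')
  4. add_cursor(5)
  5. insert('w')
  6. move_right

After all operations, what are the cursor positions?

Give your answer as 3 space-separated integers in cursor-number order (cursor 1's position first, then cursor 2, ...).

Answer: 4 7 8

Derivation:
After op 1 (delete): buffer="osn" (len 3), cursors c1@2 c2@3, authorship ...
After op 2 (move_left): buffer="osn" (len 3), cursors c1@1 c2@2, authorship ...
After op 3 (insert('l')): buffer="olsln" (len 5), cursors c1@2 c2@4, authorship .1.2.
After op 4 (add_cursor(5)): buffer="olsln" (len 5), cursors c1@2 c2@4 c3@5, authorship .1.2.
After op 5 (insert('w')): buffer="olwslwnw" (len 8), cursors c1@3 c2@6 c3@8, authorship .11.22.3
After op 6 (move_right): buffer="olwslwnw" (len 8), cursors c1@4 c2@7 c3@8, authorship .11.22.3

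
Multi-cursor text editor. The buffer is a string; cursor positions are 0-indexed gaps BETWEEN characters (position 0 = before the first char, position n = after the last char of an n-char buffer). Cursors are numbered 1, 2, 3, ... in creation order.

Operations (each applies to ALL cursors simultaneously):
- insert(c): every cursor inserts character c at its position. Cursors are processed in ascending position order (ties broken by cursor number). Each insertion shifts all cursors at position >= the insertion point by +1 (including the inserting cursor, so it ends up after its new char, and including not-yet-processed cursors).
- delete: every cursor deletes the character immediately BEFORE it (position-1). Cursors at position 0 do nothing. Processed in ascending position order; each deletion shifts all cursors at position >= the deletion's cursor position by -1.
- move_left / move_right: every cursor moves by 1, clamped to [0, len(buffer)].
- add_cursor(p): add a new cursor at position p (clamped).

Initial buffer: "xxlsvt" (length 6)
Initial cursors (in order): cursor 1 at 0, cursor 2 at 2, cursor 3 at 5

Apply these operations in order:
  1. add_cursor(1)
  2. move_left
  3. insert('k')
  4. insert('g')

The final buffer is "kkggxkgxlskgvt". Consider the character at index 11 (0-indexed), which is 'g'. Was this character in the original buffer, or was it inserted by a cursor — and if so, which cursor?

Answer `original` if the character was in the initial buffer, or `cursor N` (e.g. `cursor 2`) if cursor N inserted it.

Answer: cursor 3

Derivation:
After op 1 (add_cursor(1)): buffer="xxlsvt" (len 6), cursors c1@0 c4@1 c2@2 c3@5, authorship ......
After op 2 (move_left): buffer="xxlsvt" (len 6), cursors c1@0 c4@0 c2@1 c3@4, authorship ......
After op 3 (insert('k')): buffer="kkxkxlskvt" (len 10), cursors c1@2 c4@2 c2@4 c3@8, authorship 14.2...3..
After op 4 (insert('g')): buffer="kkggxkgxlskgvt" (len 14), cursors c1@4 c4@4 c2@7 c3@12, authorship 1414.22...33..
Authorship (.=original, N=cursor N): 1 4 1 4 . 2 2 . . . 3 3 . .
Index 11: author = 3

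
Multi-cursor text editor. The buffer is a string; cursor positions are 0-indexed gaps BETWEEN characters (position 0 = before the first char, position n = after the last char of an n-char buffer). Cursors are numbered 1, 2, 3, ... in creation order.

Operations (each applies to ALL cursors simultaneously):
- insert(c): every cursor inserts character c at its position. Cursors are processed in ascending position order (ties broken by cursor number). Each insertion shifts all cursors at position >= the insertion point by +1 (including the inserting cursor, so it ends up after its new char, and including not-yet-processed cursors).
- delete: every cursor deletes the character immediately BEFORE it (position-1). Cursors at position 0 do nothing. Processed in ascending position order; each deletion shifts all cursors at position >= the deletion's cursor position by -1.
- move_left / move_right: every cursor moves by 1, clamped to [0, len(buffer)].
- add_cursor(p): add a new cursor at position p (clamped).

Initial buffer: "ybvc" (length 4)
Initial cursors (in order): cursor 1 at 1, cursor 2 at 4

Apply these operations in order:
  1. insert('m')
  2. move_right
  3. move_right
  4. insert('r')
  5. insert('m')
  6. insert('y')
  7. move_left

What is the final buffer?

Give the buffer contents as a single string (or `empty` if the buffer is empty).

After op 1 (insert('m')): buffer="ymbvcm" (len 6), cursors c1@2 c2@6, authorship .1...2
After op 2 (move_right): buffer="ymbvcm" (len 6), cursors c1@3 c2@6, authorship .1...2
After op 3 (move_right): buffer="ymbvcm" (len 6), cursors c1@4 c2@6, authorship .1...2
After op 4 (insert('r')): buffer="ymbvrcmr" (len 8), cursors c1@5 c2@8, authorship .1..1.22
After op 5 (insert('m')): buffer="ymbvrmcmrm" (len 10), cursors c1@6 c2@10, authorship .1..11.222
After op 6 (insert('y')): buffer="ymbvrmycmrmy" (len 12), cursors c1@7 c2@12, authorship .1..111.2222
After op 7 (move_left): buffer="ymbvrmycmrmy" (len 12), cursors c1@6 c2@11, authorship .1..111.2222

Answer: ymbvrmycmrmy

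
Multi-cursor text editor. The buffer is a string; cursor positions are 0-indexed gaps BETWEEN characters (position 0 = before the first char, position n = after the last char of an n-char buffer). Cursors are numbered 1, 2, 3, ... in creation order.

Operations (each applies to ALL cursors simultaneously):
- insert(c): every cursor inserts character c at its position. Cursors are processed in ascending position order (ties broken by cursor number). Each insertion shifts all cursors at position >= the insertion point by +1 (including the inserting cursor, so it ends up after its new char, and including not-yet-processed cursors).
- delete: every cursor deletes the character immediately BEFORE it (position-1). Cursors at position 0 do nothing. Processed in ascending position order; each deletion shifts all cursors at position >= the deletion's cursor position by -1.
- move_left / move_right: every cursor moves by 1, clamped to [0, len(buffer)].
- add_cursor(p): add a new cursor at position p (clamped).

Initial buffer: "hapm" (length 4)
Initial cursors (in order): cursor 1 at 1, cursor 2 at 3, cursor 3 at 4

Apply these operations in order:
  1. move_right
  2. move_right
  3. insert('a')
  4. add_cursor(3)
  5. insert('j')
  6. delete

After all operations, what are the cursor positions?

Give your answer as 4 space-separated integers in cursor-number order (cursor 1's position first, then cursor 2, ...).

Answer: 4 7 7 3

Derivation:
After op 1 (move_right): buffer="hapm" (len 4), cursors c1@2 c2@4 c3@4, authorship ....
After op 2 (move_right): buffer="hapm" (len 4), cursors c1@3 c2@4 c3@4, authorship ....
After op 3 (insert('a')): buffer="hapamaa" (len 7), cursors c1@4 c2@7 c3@7, authorship ...1.23
After op 4 (add_cursor(3)): buffer="hapamaa" (len 7), cursors c4@3 c1@4 c2@7 c3@7, authorship ...1.23
After op 5 (insert('j')): buffer="hapjajmaajj" (len 11), cursors c4@4 c1@6 c2@11 c3@11, authorship ...411.2323
After op 6 (delete): buffer="hapamaa" (len 7), cursors c4@3 c1@4 c2@7 c3@7, authorship ...1.23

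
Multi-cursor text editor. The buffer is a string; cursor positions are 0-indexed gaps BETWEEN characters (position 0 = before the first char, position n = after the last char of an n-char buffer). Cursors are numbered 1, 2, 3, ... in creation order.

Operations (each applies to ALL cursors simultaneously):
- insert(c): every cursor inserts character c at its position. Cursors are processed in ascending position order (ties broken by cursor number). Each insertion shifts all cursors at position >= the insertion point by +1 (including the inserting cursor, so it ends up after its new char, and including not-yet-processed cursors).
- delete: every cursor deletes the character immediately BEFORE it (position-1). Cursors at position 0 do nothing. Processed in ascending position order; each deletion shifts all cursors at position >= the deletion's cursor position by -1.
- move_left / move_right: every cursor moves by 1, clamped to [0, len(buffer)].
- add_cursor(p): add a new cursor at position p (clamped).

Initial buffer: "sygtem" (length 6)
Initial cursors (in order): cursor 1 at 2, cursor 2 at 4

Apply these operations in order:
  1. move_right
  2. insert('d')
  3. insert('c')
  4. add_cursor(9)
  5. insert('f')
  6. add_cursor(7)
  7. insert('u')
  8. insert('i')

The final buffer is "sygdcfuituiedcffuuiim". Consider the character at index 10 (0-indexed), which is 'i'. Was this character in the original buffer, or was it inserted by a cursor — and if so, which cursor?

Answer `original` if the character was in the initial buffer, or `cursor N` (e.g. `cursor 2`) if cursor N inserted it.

Answer: cursor 4

Derivation:
After op 1 (move_right): buffer="sygtem" (len 6), cursors c1@3 c2@5, authorship ......
After op 2 (insert('d')): buffer="sygdtedm" (len 8), cursors c1@4 c2@7, authorship ...1..2.
After op 3 (insert('c')): buffer="sygdctedcm" (len 10), cursors c1@5 c2@9, authorship ...11..22.
After op 4 (add_cursor(9)): buffer="sygdctedcm" (len 10), cursors c1@5 c2@9 c3@9, authorship ...11..22.
After op 5 (insert('f')): buffer="sygdcftedcffm" (len 13), cursors c1@6 c2@12 c3@12, authorship ...111..2223.
After op 6 (add_cursor(7)): buffer="sygdcftedcffm" (len 13), cursors c1@6 c4@7 c2@12 c3@12, authorship ...111..2223.
After op 7 (insert('u')): buffer="sygdcfutuedcffuum" (len 17), cursors c1@7 c4@9 c2@16 c3@16, authorship ...1111.4.222323.
After op 8 (insert('i')): buffer="sygdcfuituiedcffuuiim" (len 21), cursors c1@8 c4@11 c2@20 c3@20, authorship ...11111.44.22232323.
Authorship (.=original, N=cursor N): . . . 1 1 1 1 1 . 4 4 . 2 2 2 3 2 3 2 3 .
Index 10: author = 4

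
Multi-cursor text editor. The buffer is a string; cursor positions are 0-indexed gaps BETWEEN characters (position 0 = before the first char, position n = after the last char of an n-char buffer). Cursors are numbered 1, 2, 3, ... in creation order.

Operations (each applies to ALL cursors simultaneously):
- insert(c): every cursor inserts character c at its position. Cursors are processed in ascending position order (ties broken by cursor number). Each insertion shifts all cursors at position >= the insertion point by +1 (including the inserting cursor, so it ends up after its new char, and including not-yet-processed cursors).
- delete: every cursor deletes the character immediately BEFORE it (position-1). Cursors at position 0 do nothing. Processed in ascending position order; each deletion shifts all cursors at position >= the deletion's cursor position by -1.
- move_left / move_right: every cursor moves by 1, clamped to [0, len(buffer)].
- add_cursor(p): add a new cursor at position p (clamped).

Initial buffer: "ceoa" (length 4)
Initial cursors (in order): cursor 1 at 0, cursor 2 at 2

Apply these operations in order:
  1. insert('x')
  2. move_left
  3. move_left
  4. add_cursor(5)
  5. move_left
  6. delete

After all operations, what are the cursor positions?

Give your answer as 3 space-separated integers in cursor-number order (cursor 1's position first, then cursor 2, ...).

Answer: 0 0 2

Derivation:
After op 1 (insert('x')): buffer="xcexoa" (len 6), cursors c1@1 c2@4, authorship 1..2..
After op 2 (move_left): buffer="xcexoa" (len 6), cursors c1@0 c2@3, authorship 1..2..
After op 3 (move_left): buffer="xcexoa" (len 6), cursors c1@0 c2@2, authorship 1..2..
After op 4 (add_cursor(5)): buffer="xcexoa" (len 6), cursors c1@0 c2@2 c3@5, authorship 1..2..
After op 5 (move_left): buffer="xcexoa" (len 6), cursors c1@0 c2@1 c3@4, authorship 1..2..
After op 6 (delete): buffer="ceoa" (len 4), cursors c1@0 c2@0 c3@2, authorship ....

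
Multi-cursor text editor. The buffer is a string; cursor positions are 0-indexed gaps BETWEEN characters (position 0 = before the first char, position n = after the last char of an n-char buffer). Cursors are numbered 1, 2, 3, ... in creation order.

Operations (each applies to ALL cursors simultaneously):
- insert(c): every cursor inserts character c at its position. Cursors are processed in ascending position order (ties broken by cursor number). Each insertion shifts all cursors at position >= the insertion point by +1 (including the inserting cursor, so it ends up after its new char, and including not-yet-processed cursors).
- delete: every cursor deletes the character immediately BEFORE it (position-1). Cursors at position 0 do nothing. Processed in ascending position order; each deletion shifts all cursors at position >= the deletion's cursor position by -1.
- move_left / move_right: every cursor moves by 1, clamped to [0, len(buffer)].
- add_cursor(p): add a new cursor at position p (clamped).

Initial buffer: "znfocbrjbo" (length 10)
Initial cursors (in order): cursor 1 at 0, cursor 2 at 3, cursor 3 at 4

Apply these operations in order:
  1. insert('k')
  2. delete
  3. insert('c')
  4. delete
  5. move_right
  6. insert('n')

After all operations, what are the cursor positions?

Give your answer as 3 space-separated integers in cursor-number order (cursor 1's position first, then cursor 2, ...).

After op 1 (insert('k')): buffer="kznfkokcbrjbo" (len 13), cursors c1@1 c2@5 c3@7, authorship 1...2.3......
After op 2 (delete): buffer="znfocbrjbo" (len 10), cursors c1@0 c2@3 c3@4, authorship ..........
After op 3 (insert('c')): buffer="cznfcoccbrjbo" (len 13), cursors c1@1 c2@5 c3@7, authorship 1...2.3......
After op 4 (delete): buffer="znfocbrjbo" (len 10), cursors c1@0 c2@3 c3@4, authorship ..........
After op 5 (move_right): buffer="znfocbrjbo" (len 10), cursors c1@1 c2@4 c3@5, authorship ..........
After op 6 (insert('n')): buffer="znnfoncnbrjbo" (len 13), cursors c1@2 c2@6 c3@8, authorship .1...2.3.....

Answer: 2 6 8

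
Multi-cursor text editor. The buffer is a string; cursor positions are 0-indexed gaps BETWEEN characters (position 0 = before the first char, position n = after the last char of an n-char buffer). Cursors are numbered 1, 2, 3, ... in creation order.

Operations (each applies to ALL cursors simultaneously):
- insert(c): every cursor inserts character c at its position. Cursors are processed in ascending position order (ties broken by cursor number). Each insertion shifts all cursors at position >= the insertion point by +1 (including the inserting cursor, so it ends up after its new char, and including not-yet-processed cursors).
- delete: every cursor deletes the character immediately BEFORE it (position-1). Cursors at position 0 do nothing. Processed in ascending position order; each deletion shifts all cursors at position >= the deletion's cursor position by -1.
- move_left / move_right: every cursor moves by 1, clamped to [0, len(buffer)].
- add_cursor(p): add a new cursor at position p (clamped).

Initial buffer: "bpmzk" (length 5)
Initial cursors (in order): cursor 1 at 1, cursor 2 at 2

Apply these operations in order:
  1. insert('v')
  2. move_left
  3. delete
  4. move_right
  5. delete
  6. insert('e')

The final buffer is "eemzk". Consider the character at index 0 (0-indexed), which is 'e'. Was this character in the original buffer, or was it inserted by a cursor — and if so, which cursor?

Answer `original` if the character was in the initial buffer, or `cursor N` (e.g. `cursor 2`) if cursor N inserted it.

After op 1 (insert('v')): buffer="bvpvmzk" (len 7), cursors c1@2 c2@4, authorship .1.2...
After op 2 (move_left): buffer="bvpvmzk" (len 7), cursors c1@1 c2@3, authorship .1.2...
After op 3 (delete): buffer="vvmzk" (len 5), cursors c1@0 c2@1, authorship 12...
After op 4 (move_right): buffer="vvmzk" (len 5), cursors c1@1 c2@2, authorship 12...
After op 5 (delete): buffer="mzk" (len 3), cursors c1@0 c2@0, authorship ...
After op 6 (insert('e')): buffer="eemzk" (len 5), cursors c1@2 c2@2, authorship 12...
Authorship (.=original, N=cursor N): 1 2 . . .
Index 0: author = 1

Answer: cursor 1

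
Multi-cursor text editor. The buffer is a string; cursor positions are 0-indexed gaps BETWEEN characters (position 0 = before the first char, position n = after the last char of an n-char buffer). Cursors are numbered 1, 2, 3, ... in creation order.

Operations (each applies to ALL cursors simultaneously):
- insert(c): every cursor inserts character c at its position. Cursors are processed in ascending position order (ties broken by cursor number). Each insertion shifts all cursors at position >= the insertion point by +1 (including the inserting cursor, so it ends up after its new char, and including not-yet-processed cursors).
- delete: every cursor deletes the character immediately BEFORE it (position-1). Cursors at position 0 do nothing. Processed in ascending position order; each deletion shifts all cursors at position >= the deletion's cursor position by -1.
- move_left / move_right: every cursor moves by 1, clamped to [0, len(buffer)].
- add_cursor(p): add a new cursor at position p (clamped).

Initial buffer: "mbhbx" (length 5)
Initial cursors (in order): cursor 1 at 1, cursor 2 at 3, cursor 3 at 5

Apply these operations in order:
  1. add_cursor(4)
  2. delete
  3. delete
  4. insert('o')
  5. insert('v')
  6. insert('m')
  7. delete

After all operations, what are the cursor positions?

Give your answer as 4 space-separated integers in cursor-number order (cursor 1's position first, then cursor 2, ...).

Answer: 8 8 8 8

Derivation:
After op 1 (add_cursor(4)): buffer="mbhbx" (len 5), cursors c1@1 c2@3 c4@4 c3@5, authorship .....
After op 2 (delete): buffer="b" (len 1), cursors c1@0 c2@1 c3@1 c4@1, authorship .
After op 3 (delete): buffer="" (len 0), cursors c1@0 c2@0 c3@0 c4@0, authorship 
After op 4 (insert('o')): buffer="oooo" (len 4), cursors c1@4 c2@4 c3@4 c4@4, authorship 1234
After op 5 (insert('v')): buffer="oooovvvv" (len 8), cursors c1@8 c2@8 c3@8 c4@8, authorship 12341234
After op 6 (insert('m')): buffer="oooovvvvmmmm" (len 12), cursors c1@12 c2@12 c3@12 c4@12, authorship 123412341234
After op 7 (delete): buffer="oooovvvv" (len 8), cursors c1@8 c2@8 c3@8 c4@8, authorship 12341234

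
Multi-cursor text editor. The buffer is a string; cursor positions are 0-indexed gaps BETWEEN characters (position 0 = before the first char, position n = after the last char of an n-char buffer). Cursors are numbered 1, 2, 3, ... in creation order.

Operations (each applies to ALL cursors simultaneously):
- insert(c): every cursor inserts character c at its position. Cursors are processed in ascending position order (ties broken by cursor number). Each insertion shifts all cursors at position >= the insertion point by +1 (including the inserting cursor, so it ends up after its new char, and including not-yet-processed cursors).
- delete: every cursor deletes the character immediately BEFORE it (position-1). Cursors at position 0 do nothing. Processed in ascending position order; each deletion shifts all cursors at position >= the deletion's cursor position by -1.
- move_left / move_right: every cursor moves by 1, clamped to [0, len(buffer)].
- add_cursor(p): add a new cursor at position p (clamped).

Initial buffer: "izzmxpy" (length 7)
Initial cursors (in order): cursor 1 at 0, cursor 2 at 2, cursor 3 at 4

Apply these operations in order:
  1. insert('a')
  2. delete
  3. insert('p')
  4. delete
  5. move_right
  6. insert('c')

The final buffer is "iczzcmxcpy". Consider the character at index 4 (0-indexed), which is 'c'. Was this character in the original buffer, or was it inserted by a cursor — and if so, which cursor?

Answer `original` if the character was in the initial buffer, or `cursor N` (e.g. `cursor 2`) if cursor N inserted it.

Answer: cursor 2

Derivation:
After op 1 (insert('a')): buffer="aizazmaxpy" (len 10), cursors c1@1 c2@4 c3@7, authorship 1..2..3...
After op 2 (delete): buffer="izzmxpy" (len 7), cursors c1@0 c2@2 c3@4, authorship .......
After op 3 (insert('p')): buffer="pizpzmpxpy" (len 10), cursors c1@1 c2@4 c3@7, authorship 1..2..3...
After op 4 (delete): buffer="izzmxpy" (len 7), cursors c1@0 c2@2 c3@4, authorship .......
After op 5 (move_right): buffer="izzmxpy" (len 7), cursors c1@1 c2@3 c3@5, authorship .......
After op 6 (insert('c')): buffer="iczzcmxcpy" (len 10), cursors c1@2 c2@5 c3@8, authorship .1..2..3..
Authorship (.=original, N=cursor N): . 1 . . 2 . . 3 . .
Index 4: author = 2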